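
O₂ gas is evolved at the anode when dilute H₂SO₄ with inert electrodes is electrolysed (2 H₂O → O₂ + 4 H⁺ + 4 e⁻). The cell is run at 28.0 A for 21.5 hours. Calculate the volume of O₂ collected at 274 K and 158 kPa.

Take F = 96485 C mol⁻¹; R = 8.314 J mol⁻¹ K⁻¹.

Q = I·t = 28.00 A × 77400 s = 2167000 C.
n(e⁻) = Q/F = 2167000 / 96485 = 22.46 mol.
4 electrons are transferred per O₂ molecule, so n(O₂) = 22.46 / 4 = 5.615 mol.
V = nRT/P = (5.615 × 8.314 × 274) / (158 × 10³ Pa) = 0.0810 m³ = 81.0 L.

81.0 L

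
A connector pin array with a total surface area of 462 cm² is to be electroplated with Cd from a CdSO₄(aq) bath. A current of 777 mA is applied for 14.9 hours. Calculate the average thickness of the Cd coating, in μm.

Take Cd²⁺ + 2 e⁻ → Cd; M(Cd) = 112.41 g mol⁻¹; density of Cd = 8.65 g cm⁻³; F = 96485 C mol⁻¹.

Q = I·t = 0.7770 × 53640 = 41680 C; n(e⁻) = 0.4320 mol.
n(Cd) = n(e⁻)/2 = 0.2160 mol, so m = 0.2160 × 112.41 = 24.28 g.
Volume = m/ρ = 24.28 / 8.65 = 2.807 cm³.
Thickness = V/A = 2.807 / 462 = 0.00608 cm = 60.8 μm.

60.8 μm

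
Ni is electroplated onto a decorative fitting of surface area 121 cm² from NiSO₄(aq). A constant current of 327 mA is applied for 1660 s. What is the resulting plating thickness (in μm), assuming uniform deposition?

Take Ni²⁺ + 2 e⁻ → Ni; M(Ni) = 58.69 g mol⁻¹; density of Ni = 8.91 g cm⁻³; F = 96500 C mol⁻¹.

Q = I·t = 0.3270 × 1660.0 = 542.8 C; n(e⁻) = 0.005625 mol.
n(Ni) = n(e⁻)/2 = 0.002813 mol, so m = 0.002813 × 58.69 = 0.1651 g.
Volume = m/ρ = 0.1651 / 8.91 = 0.01853 cm³.
Thickness = V/A = 0.01853 / 121 = 1.53 × 10⁻⁴ cm = 1.53 μm.

1.53 μm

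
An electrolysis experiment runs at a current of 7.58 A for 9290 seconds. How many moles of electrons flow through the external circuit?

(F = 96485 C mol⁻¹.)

0.730 mol

Q = I·t = 7.580 A × 9290.0 s = 70420 C.
n(e⁻) = Q/F = 70420 / 96485 = 0.730 mol.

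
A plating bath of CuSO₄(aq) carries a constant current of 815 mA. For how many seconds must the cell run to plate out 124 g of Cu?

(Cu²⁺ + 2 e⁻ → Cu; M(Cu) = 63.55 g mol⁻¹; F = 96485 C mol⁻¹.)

n(Cu) = m/M = 124 / 63.55 = 1.951 mol.
Each Cu atom requires 2 electrons, so n(e⁻) = 2 × 1.951 = 3.902 mol.
Q = n(e⁻)·F = 3.902 × 96485 = 376500 C.
t = Q/I = 376500 / 0.8150 A = 462000 s.

4.62 × 10⁵ s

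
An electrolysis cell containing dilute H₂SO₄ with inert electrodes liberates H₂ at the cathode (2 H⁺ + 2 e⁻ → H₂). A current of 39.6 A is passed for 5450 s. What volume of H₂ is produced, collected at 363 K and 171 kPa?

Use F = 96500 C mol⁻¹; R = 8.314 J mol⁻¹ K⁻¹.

19.7 L

Q = I·t = 39.60 A × 5450.0 s = 215800 C.
n(e⁻) = Q/F = 215800 / 96500 = 2.236 mol.
2 electrons are transferred per H₂ molecule, so n(H₂) = 2.236 / 2 = 1.118 mol.
V = nRT/P = (1.118 × 8.314 × 363) / (171 × 10³ Pa) = 0.0197 m³ = 19.7 L.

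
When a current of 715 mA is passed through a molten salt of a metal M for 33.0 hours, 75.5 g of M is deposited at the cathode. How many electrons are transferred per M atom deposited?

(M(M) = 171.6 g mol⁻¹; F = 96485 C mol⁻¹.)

Q = I·t = 0.7150 A × 118800 s = 84940 C, so n(e⁻) = 84940/96485 = 0.8804 mol.
n(M) deposited = 75.5 / 171.6 = 0.4400 mol.
Electrons per atom = n(e⁻)/n(M) = 0.8804 / 0.4400 = 2.00 ≈ 2, so the ion is M²⁺.

2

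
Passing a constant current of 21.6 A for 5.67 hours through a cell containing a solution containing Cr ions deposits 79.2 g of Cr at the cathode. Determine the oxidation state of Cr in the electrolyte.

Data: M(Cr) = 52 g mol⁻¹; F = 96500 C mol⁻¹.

Q = I·t = 21.60 A × 20412 s = 440900 C, so n(e⁻) = 440900/96500 = 4.569 mol.
n(Cr) deposited = 79.2 / 52 = 1.523 mol.
Electrons per atom = n(e⁻)/n(Cr) = 4.569 / 1.523 = 3.00 ≈ 3, so the ion is Cr³⁺.

+3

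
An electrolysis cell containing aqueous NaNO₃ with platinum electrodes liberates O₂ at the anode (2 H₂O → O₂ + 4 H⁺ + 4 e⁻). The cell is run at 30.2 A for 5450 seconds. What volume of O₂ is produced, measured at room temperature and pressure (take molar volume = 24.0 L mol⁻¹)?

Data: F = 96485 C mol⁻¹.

Q = I·t = 30.20 A × 5450.0 s = 164600 C.
n(e⁻) = Q/F = 164600 / 96485 = 1.706 mol.
4 electrons are transferred per O₂ molecule, so n(O₂) = 1.706 / 4 = 0.4265 mol.
V = n × V_m = 0.4265 × 24.0 = 10.2 L.

10.2 L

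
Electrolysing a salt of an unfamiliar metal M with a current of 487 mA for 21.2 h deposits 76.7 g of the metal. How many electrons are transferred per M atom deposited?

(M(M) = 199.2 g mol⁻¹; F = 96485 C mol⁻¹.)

1

Q = I·t = 0.4870 A × 76320 s = 37170 C, so n(e⁻) = 37170/96485 = 0.3852 mol.
n(M) deposited = 76.7 / 199.2 = 0.3850 mol.
Electrons per atom = n(e⁻)/n(M) = 0.3852 / 0.3850 = 1.00 ≈ 1, so the ion is M⁺.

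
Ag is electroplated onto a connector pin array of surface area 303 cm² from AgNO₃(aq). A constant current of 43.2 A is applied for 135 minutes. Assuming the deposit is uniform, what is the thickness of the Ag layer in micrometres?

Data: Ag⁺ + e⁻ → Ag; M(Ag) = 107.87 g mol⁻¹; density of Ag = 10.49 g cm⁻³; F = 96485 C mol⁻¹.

Q = I·t = 43.20 × 8100.0 = 349900 C; n(e⁻) = 3.627 mol.
n(Ag) = n(e⁻)/1 = 3.627 mol, so m = 3.627 × 107.87 = 391.2 g.
Volume = m/ρ = 391.2 / 10.49 = 37.29 cm³.
Thickness = V/A = 37.29 / 303 = 0.123 cm = 1230 μm.

1230 μm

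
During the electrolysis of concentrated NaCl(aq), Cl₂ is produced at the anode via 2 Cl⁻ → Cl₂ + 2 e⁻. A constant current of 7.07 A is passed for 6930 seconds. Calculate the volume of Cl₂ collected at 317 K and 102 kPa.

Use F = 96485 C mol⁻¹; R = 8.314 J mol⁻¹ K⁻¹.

6.56 L

Q = I·t = 7.070 A × 6930.0 s = 49000 C.
n(e⁻) = Q/F = 49000 / 96485 = 0.5078 mol.
2 electrons are transferred per Cl₂ molecule, so n(Cl₂) = 0.5078 / 2 = 0.2539 mol.
V = nRT/P = (0.2539 × 8.314 × 317) / (102 × 10³ Pa) = 0.00656 m³ = 6.56 L.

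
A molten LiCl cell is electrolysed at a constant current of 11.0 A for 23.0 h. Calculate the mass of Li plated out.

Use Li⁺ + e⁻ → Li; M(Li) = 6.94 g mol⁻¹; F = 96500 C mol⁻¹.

Q = I·t = 11.00 A × 82800 s = 910800 C.
n(e⁻) = Q/F = 910800 / 96500 = 9.438 mol.
Li⁺ + e⁻ → Li, so n(Li) = n(e⁻)/1 = 9.438 mol.
m = n·M = 9.438 × 6.94 = 65.5 g.

65.5 g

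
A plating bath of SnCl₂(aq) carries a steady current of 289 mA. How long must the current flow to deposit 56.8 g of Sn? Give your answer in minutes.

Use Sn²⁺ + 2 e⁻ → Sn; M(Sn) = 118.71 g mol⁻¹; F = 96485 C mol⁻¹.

5320 min

n(Sn) = m/M = 56.8 / 118.71 = 0.4785 mol.
Each Sn atom requires 2 electrons, so n(e⁻) = 2 × 0.4785 = 0.9570 mol.
Q = n(e⁻)·F = 0.9570 × 96485 = 92330 C.
t = Q/I = 92330 / 0.2890 A = 319500 s = 5320 min.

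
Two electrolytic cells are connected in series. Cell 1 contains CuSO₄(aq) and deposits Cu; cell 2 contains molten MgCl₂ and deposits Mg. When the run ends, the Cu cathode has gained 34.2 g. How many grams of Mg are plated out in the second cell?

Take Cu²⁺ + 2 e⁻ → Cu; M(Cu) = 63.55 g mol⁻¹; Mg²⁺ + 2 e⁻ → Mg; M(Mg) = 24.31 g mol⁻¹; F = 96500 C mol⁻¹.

13.1 g

n(Cu) = 34.2 / 63.55 = 0.5382 mol.
Since Cu²⁺ + 2 e⁻ → Cu, n(e⁻) passed = 2 × 0.5382 = 1.076 mol.
Cells in series carry the same charge, so the same 1.076 mol of electrons passes through cell 2.
Mg²⁺ + 2 e⁻ → Mg, so n(Mg) = 1.076 / 2 = 0.5382 mol.
m(Mg) = 0.5382 × 24.31 = 13.1 g.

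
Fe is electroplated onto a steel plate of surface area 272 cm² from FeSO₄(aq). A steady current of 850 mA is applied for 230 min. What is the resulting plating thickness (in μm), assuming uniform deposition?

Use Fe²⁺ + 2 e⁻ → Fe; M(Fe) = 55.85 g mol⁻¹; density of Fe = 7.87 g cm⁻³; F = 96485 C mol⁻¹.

Q = I·t = 0.8500 × 13800 = 11730 C; n(e⁻) = 0.1216 mol.
n(Fe) = n(e⁻)/2 = 0.06079 mol, so m = 0.06079 × 55.85 = 3.395 g.
Volume = m/ρ = 3.395 / 7.87 = 0.4314 cm³.
Thickness = V/A = 0.4314 / 272 = 0.00159 cm = 15.9 μm.

15.9 μm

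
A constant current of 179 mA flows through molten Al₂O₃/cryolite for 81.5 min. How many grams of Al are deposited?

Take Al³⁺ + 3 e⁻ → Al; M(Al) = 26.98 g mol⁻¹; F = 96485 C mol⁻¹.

0.0816 g

Q = I·t = 0.1790 A × 4890.0 s = 875.3 C.
n(e⁻) = Q/F = 875.3 / 96485 = 0.009072 mol.
Al³⁺ + 3 e⁻ → Al, so n(Al) = n(e⁻)/3 = 0.003024 mol.
m = n·M = 0.003024 × 26.98 = 0.0816 g.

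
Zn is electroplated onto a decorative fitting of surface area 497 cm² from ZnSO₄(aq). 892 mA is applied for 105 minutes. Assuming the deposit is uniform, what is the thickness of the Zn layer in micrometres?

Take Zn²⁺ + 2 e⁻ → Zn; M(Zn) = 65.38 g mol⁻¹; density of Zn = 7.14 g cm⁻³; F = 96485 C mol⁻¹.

5.37 μm

Q = I·t = 0.8920 × 6300.0 = 5620 C; n(e⁻) = 0.05824 mol.
n(Zn) = n(e⁻)/2 = 0.02912 mol, so m = 0.02912 × 65.38 = 1.904 g.
Volume = m/ρ = 1.904 / 7.14 = 0.2667 cm³.
Thickness = V/A = 0.2667 / 497 = 5.37 × 10⁻⁴ cm = 5.37 μm.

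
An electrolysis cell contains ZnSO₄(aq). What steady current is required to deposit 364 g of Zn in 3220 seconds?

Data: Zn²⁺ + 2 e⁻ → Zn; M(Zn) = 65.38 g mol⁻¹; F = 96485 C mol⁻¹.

334 A

n(Zn) = 364 / 65.38 = 5.567 mol.
n(e⁻) = 2 × 5.567 = 11.13 mol.
Q = n(e⁻)·F = 11.13 × 96485 = 1074000 C.
I = Q/t = 1074000 / 3220.0 s = 334 A.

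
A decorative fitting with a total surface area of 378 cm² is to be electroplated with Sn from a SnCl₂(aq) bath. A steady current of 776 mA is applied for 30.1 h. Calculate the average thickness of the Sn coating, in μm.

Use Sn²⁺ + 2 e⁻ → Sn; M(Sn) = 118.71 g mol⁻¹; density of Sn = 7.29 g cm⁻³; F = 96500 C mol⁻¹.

Q = I·t = 0.7760 × 108360 = 84090 C; n(e⁻) = 0.8714 mol.
n(Sn) = n(e⁻)/2 = 0.4357 mol, so m = 0.4357 × 118.71 = 51.72 g.
Volume = m/ρ = 51.72 / 7.29 = 7.095 cm³.
Thickness = V/A = 7.095 / 378 = 0.0188 cm = 188 μm.

188 μm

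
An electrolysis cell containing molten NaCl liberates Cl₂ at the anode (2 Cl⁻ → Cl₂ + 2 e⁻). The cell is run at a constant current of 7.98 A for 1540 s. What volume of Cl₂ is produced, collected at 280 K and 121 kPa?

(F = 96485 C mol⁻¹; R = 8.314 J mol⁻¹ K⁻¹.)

1.23 L

Q = I·t = 7.980 A × 1540.0 s = 12290 C.
n(e⁻) = Q/F = 12290 / 96485 = 0.1274 mol.
2 electrons are transferred per Cl₂ molecule, so n(Cl₂) = 0.1274 / 2 = 0.06368 mol.
V = nRT/P = (0.06368 × 8.314 × 280) / (121 × 10³ Pa) = 0.00123 m³ = 1.23 L.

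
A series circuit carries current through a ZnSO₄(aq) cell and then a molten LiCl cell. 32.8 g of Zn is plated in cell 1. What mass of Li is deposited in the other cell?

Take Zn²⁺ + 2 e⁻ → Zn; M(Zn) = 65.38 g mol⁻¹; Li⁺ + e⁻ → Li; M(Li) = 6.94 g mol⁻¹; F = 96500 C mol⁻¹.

n(Zn) = 32.8 / 65.38 = 0.5017 mol.
Since Zn²⁺ + 2 e⁻ → Zn, n(e⁻) passed = 2 × 0.5017 = 1.003 mol.
Cells in series carry the same charge, so the same 1.003 mol of electrons passes through cell 2.
Li⁺ + e⁻ → Li, so n(Li) = 1.003 / 1 = 1.003 mol.
m(Li) = 1.003 × 6.94 = 6.96 g.

6.96 g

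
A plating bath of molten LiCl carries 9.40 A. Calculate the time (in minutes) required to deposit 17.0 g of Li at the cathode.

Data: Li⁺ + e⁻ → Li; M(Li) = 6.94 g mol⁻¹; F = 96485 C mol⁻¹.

419 min

n(Li) = m/M = 17.0 / 6.94 = 2.450 mol.
Each Li atom requires 1 electron, so n(e⁻) = 1 × 2.450 = 2.450 mol.
Q = n(e⁻)·F = 2.450 × 96485 = 236300 C.
t = Q/I = 236300 / 9.400 A = 25140 s = 419 min.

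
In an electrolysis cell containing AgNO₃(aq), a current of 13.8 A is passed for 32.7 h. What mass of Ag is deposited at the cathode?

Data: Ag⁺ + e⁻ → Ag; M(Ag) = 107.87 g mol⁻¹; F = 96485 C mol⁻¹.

Q = I·t = 13.80 A × 117720 s = 1625000 C.
n(e⁻) = Q/F = 1625000 / 96485 = 16.84 mol.
Ag⁺ + e⁻ → Ag, so n(Ag) = n(e⁻)/1 = 16.84 mol.
m = n·M = 16.84 × 107.87 = 1820 g.

1820 g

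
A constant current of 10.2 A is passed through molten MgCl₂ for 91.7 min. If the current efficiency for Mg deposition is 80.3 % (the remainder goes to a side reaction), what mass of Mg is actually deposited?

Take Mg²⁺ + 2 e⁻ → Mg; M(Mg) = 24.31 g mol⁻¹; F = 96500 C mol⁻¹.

5.68 g

Q = I·t = 10.20 × 5502.0 = 56120 C.
n(e⁻) = 56120/96500 = 0.5816 mol; theoretically n(Mg) = 0.5816/2 = 0.2908 mol, m_theo = 7.069 g.
At 80.3 % efficiency, m_actual = 0.803 × 7.069 = 5.68 g.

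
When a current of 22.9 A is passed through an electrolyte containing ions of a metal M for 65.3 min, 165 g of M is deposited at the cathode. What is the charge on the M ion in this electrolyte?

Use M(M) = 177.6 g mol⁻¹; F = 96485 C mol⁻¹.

+1

Q = I·t = 22.90 A × 3918.0 s = 89720 C, so n(e⁻) = 89720/96485 = 0.9299 mol.
n(M) deposited = 165 / 177.6 = 0.9291 mol.
Electrons per atom = n(e⁻)/n(M) = 0.9299 / 0.9291 = 1.00 ≈ 1, so the ion is M⁺.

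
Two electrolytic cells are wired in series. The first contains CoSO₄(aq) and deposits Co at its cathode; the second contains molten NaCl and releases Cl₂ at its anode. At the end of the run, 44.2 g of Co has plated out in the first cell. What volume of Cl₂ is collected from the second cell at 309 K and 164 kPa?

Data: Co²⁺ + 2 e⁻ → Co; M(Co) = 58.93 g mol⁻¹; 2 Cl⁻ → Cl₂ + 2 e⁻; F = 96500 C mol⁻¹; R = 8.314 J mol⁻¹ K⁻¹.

11.7 L

n(Co) = 44.2 / 58.93 = 0.7500 mol, so n(e⁻) = 2 × 0.7500 = 1.500 mol.
The cells are in series, so the same 1.500 mol of electrons passes through the second cell.
2 Cl⁻ → Cl₂ + 2 e⁻ — 2 mol e⁻ per mol Cl₂, so n(Cl₂) = 1.500/2 = 0.7500 mol.
V = nRT/P = (0.7500 × 8.314 × 309) / (164 × 10³) = 0.0117 m³ = 11.7 L.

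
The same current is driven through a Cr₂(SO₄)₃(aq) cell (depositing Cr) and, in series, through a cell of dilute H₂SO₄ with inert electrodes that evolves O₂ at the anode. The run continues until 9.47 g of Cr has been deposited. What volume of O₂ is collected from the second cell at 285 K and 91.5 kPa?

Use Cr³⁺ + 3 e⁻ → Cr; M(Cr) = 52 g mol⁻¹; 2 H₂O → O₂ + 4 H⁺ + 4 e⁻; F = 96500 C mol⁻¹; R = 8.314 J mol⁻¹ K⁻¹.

n(Cr) = 9.47 / 52 = 0.1821 mol, so n(e⁻) = 3 × 0.1821 = 0.5463 mol.
The cells are in series, so the same 0.5463 mol of electrons passes through the second cell.
2 H₂O → O₂ + 4 H⁺ + 4 e⁻ — 4 mol e⁻ per mol O₂, so n(O₂) = 0.5463/4 = 0.1366 mol.
V = nRT/P = (0.1366 × 8.314 × 285) / (91.5 × 10³) = 0.00354 m³ = 3.54 L.

3.54 L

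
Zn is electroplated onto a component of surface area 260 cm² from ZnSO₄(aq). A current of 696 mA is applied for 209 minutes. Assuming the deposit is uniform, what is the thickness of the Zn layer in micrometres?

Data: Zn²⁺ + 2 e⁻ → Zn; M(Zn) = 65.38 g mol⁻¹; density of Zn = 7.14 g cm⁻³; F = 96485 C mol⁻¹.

Q = I·t = 0.6960 × 12540 = 8728 C; n(e⁻) = 0.09046 mol.
n(Zn) = n(e⁻)/2 = 0.04523 mol, so m = 0.04523 × 65.38 = 2.957 g.
Volume = m/ρ = 2.957 / 7.14 = 0.4142 cm³.
Thickness = V/A = 0.4142 / 260 = 0.00159 cm = 15.9 μm.

15.9 μm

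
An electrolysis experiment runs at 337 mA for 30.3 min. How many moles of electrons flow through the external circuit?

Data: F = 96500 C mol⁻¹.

0.00635 mol

Q = I·t = 0.3370 A × 1818.0 s = 612.7 C.
n(e⁻) = Q/F = 612.7 / 96500 = 0.00635 mol.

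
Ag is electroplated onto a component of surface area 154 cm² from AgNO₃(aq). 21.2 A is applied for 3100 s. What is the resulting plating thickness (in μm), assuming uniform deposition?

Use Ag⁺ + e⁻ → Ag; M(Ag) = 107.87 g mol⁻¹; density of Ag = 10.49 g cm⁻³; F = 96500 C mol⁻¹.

Q = I·t = 21.20 × 3100.0 = 65720 C; n(e⁻) = 0.6810 mol.
n(Ag) = n(e⁻)/1 = 0.6810 mol, so m = 0.6810 × 107.87 = 73.46 g.
Volume = m/ρ = 73.46 / 10.49 = 7.003 cm³.
Thickness = V/A = 7.003 / 154 = 0.0455 cm = 455 μm.

455 μm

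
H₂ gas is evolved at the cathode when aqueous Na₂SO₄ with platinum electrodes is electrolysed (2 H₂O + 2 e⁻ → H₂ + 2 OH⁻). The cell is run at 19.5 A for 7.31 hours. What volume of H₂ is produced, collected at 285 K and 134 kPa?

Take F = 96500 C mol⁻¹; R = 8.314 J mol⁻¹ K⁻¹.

Q = I·t = 19.50 A × 26316 s = 513200 C.
n(e⁻) = Q/F = 513200 / 96500 = 5.318 mol.
2 electrons are transferred per H₂ molecule, so n(H₂) = 5.318 / 2 = 2.659 mol.
V = nRT/P = (2.659 × 8.314 × 285) / (134 × 10³ Pa) = 0.0470 m³ = 47.0 L.

47.0 L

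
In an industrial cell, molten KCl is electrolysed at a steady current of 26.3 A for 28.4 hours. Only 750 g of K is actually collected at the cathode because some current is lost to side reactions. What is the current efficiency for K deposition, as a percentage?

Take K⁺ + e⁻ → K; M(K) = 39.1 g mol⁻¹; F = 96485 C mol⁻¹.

68.8 %

Q = I·t = 26.30 × 102240 = 2689000 C; n(e⁻) = 2689000/96485 = 27.87 mol.
Theoretical n(K) = n(e⁻)/1 = 27.87 mol, i.e. m_theo = 27.87 × 39.1 = 1090 g.
Efficiency = m_actual / m_theo = 750 / 1090 = 68.8 %.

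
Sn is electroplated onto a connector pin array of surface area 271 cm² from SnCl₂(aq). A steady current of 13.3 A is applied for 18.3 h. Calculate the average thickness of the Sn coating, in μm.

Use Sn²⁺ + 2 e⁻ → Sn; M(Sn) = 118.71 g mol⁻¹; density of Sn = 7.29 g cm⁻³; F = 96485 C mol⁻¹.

2730 μm

Q = I·t = 13.30 × 65880 = 876200 C; n(e⁻) = 9.081 mol.
n(Sn) = n(e⁻)/2 = 4.541 mol, so m = 4.541 × 118.71 = 539.0 g.
Volume = m/ρ = 539.0 / 7.29 = 73.94 cm³.
Thickness = V/A = 73.94 / 271 = 0.273 cm = 2730 μm.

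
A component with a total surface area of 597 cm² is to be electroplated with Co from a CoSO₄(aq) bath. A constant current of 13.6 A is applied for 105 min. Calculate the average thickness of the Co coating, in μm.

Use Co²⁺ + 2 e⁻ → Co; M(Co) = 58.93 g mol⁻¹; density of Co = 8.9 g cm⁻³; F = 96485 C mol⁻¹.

Q = I·t = 13.60 × 6300.0 = 85680 C; n(e⁻) = 0.8880 mol.
n(Co) = n(e⁻)/2 = 0.4440 mol, so m = 0.4440 × 58.93 = 26.17 g.
Volume = m/ρ = 26.17 / 8.9 = 2.940 cm³.
Thickness = V/A = 2.940 / 597 = 0.00492 cm = 49.2 μm.

49.2 μm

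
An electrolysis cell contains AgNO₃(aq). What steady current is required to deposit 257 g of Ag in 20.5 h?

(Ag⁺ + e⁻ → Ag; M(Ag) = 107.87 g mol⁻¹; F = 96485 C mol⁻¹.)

n(Ag) = 257 / 107.87 = 2.382 mol.
n(e⁻) = 1 × 2.382 = 2.382 mol.
Q = n(e⁻)·F = 2.382 × 96485 = 229900 C.
I = Q/t = 229900 / 73800 s = 3.11 A.

3.11 A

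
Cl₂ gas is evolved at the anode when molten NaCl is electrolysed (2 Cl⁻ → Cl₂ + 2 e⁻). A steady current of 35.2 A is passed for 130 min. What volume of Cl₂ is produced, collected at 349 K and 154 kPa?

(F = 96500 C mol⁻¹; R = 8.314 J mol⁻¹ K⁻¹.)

26.8 L

Q = I·t = 35.20 A × 7800.0 s = 274600 C.
n(e⁻) = Q/F = 274600 / 96500 = 2.845 mol.
2 electrons are transferred per Cl₂ molecule, so n(Cl₂) = 2.845 / 2 = 1.423 mol.
V = nRT/P = (1.423 × 8.314 × 349) / (154 × 10³ Pa) = 0.0268 m³ = 26.8 L.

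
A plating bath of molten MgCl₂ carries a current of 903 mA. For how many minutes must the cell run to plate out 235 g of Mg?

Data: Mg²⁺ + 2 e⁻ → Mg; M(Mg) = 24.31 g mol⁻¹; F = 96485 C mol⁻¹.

34400 min

n(Mg) = m/M = 235 / 24.31 = 9.667 mol.
Each Mg atom requires 2 electrons, so n(e⁻) = 2 × 9.667 = 19.33 mol.
Q = n(e⁻)·F = 19.33 × 96485 = 1865000 C.
t = Q/I = 1865000 / 0.9030 A = 2066000 s = 34400 min.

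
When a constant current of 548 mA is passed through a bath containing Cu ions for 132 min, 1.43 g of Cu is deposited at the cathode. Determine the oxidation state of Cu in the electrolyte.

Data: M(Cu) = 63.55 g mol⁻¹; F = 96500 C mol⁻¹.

Q = I·t = 0.5480 A × 7920.0 s = 4340 C, so n(e⁻) = 4340/96500 = 0.04498 mol.
n(Cu) deposited = 1.43 / 63.55 = 0.02250 mol.
Electrons per atom = n(e⁻)/n(Cu) = 0.04498 / 0.02250 = 2.00 ≈ 2, so the ion is Cu²⁺.

+2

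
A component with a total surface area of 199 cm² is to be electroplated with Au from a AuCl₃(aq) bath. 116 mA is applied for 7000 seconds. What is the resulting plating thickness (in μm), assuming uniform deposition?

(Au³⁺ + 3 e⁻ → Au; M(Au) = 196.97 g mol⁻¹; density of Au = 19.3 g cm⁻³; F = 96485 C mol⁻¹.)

1.44 μm

Q = I·t = 0.1160 × 7000.0 = 812.0 C; n(e⁻) = 0.008416 mol.
n(Au) = n(e⁻)/3 = 0.002805 mol, so m = 0.002805 × 196.97 = 0.5526 g.
Volume = m/ρ = 0.5526 / 19.3 = 0.02863 cm³.
Thickness = V/A = 0.02863 / 199 = 1.44 × 10⁻⁴ cm = 1.44 μm.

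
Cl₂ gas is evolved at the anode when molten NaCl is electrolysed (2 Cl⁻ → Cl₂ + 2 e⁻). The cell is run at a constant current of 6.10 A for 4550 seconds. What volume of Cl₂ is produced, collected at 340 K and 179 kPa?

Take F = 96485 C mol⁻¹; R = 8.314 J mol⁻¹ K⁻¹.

2.27 L

Q = I·t = 6.100 A × 4550.0 s = 27760 C.
n(e⁻) = Q/F = 27760 / 96485 = 0.2877 mol.
2 electrons are transferred per Cl₂ molecule, so n(Cl₂) = 0.2877 / 2 = 0.1438 mol.
V = nRT/P = (0.1438 × 8.314 × 340) / (179 × 10³ Pa) = 0.00227 m³ = 2.27 L.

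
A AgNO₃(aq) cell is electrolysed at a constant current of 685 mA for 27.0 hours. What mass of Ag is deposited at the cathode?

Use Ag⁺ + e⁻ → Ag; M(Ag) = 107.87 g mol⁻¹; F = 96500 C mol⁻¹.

Q = I·t = 0.6850 A × 97200 s = 66580 C.
n(e⁻) = Q/F = 66580 / 96500 = 0.6900 mol.
Ag⁺ + e⁻ → Ag, so n(Ag) = n(e⁻)/1 = 0.6900 mol.
m = n·M = 0.6900 × 107.87 = 74.4 g.

74.4 g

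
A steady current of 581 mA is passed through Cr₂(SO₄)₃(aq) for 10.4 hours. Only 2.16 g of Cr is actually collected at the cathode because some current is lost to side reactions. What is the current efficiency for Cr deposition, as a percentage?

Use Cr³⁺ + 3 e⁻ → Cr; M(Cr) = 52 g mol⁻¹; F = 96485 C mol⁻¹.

55.3 %

Q = I·t = 0.5810 × 37440 = 21750 C; n(e⁻) = 21750/96485 = 0.2255 mol.
Theoretical n(Cr) = n(e⁻)/3 = 0.07515 mol, i.e. m_theo = 0.07515 × 52 = 3.908 g.
Efficiency = m_actual / m_theo = 2.16 / 3.908 = 55.3 %.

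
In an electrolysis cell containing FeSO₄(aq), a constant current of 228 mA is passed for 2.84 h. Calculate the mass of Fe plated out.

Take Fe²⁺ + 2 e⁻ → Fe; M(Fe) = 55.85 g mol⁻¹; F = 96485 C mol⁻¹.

Q = I·t = 0.2280 A × 10224 s = 2331 C.
n(e⁻) = Q/F = 2331 / 96485 = 0.02416 mol.
Fe²⁺ + 2 e⁻ → Fe, so n(Fe) = n(e⁻)/2 = 0.01208 mol.
m = n·M = 0.01208 × 55.85 = 0.675 g.

0.675 g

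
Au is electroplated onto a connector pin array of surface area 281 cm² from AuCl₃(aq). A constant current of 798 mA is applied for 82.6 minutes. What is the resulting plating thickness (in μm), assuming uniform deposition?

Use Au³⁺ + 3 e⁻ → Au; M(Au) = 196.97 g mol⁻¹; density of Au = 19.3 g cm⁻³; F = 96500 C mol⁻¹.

4.96 μm

Q = I·t = 0.7980 × 4956.0 = 3955 C; n(e⁻) = 0.04098 mol.
n(Au) = n(e⁻)/3 = 0.01366 mol, so m = 0.01366 × 196.97 = 2.691 g.
Volume = m/ρ = 2.691 / 19.3 = 0.1394 cm³.
Thickness = V/A = 0.1394 / 281 = 4.96 × 10⁻⁴ cm = 4.96 μm.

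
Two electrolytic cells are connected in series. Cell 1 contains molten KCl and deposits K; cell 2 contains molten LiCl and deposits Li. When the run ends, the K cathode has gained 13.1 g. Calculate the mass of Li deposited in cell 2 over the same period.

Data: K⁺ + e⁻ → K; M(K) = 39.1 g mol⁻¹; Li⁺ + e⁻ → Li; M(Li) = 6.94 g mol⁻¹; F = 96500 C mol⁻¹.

2.33 g

n(K) = 13.1 / 39.1 = 0.3350 mol.
Since K⁺ + e⁻ → K, n(e⁻) passed = 1 × 0.3350 = 0.3350 mol.
Cells in series carry the same charge, so the same 0.3350 mol of electrons passes through cell 2.
Li⁺ + e⁻ → Li, so n(Li) = 0.3350 / 1 = 0.3350 mol.
m(Li) = 0.3350 × 6.94 = 2.33 g.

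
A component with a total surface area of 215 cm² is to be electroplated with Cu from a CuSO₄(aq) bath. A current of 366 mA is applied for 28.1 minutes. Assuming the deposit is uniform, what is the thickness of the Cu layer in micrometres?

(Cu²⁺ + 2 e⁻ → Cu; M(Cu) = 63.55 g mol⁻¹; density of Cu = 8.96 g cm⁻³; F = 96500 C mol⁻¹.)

1.05 μm

Q = I·t = 0.3660 × 1686.0 = 617.1 C; n(e⁻) = 0.006395 mol.
n(Cu) = n(e⁻)/2 = 0.003197 mol, so m = 0.003197 × 63.55 = 0.2032 g.
Volume = m/ρ = 0.2032 / 8.96 = 0.02268 cm³.
Thickness = V/A = 0.02268 / 215 = 1.05 × 10⁻⁴ cm = 1.05 μm.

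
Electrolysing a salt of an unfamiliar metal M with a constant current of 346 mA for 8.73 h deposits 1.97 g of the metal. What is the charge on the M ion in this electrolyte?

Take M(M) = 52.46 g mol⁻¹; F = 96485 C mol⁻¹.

+3

Q = I·t = 0.3460 A × 31428 s = 10870 C, so n(e⁻) = 10870/96485 = 0.1127 mol.
n(M) deposited = 1.97 / 52.46 = 0.03755 mol.
Electrons per atom = n(e⁻)/n(M) = 0.1127 / 0.03755 = 3.00 ≈ 3, so the ion is M³⁺.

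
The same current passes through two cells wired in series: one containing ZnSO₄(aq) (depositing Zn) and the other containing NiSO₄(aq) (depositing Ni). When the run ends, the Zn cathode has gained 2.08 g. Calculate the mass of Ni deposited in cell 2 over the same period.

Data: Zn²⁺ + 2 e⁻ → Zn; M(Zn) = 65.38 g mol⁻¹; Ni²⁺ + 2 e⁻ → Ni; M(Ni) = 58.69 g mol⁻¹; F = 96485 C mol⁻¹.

1.87 g

n(Zn) = 2.08 / 65.38 = 0.03181 mol.
Since Zn²⁺ + 2 e⁻ → Zn, n(e⁻) passed = 2 × 0.03181 = 0.06363 mol.
Cells in series carry the same charge, so the same 0.06363 mol of electrons passes through cell 2.
Ni²⁺ + 2 e⁻ → Ni, so n(Ni) = 0.06363 / 2 = 0.03181 mol.
m(Ni) = 0.03181 × 58.69 = 1.87 g.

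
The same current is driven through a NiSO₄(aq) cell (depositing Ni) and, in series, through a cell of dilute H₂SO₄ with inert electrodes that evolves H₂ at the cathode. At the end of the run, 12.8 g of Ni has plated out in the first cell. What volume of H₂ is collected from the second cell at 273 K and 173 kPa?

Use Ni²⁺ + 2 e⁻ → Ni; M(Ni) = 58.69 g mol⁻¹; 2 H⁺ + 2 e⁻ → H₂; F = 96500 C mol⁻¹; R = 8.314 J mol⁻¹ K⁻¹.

2.86 L

n(Ni) = 12.8 / 58.69 = 0.2181 mol, so n(e⁻) = 2 × 0.2181 = 0.4362 mol.
The cells are in series, so the same 0.4362 mol of electrons passes through the second cell.
2 H⁺ + 2 e⁻ → H₂ — 2 mol e⁻ per mol H₂, so n(H₂) = 0.4362/2 = 0.2181 mol.
V = nRT/P = (0.2181 × 8.314 × 273) / (173 × 10³) = 0.00286 m³ = 2.86 L.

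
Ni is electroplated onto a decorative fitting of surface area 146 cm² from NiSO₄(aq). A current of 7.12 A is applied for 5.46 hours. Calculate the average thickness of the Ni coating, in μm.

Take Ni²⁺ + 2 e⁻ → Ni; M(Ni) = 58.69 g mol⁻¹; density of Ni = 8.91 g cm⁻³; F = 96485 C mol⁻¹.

327 μm

Q = I·t = 7.120 × 19656 = 140000 C; n(e⁻) = 1.450 mol.
n(Ni) = n(e⁻)/2 = 0.7252 mol, so m = 0.7252 × 58.69 = 42.56 g.
Volume = m/ρ = 42.56 / 8.91 = 4.777 cm³.
Thickness = V/A = 4.777 / 146 = 0.0327 cm = 327 μm.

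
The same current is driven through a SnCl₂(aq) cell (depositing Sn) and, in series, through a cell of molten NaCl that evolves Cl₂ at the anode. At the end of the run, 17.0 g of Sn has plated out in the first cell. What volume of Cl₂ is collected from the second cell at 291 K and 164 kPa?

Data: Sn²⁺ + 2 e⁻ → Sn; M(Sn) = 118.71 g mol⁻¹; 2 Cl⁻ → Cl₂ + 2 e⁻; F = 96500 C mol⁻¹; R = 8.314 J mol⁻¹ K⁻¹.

2.11 L

n(Sn) = 17.0 / 118.71 = 0.1432 mol, so n(e⁻) = 2 × 0.1432 = 0.2864 mol.
The cells are in series, so the same 0.2864 mol of electrons passes through the second cell.
2 Cl⁻ → Cl₂ + 2 e⁻ — 2 mol e⁻ per mol Cl₂, so n(Cl₂) = 0.2864/2 = 0.1432 mol.
V = nRT/P = (0.1432 × 8.314 × 291) / (164 × 10³) = 0.00211 m³ = 2.11 L.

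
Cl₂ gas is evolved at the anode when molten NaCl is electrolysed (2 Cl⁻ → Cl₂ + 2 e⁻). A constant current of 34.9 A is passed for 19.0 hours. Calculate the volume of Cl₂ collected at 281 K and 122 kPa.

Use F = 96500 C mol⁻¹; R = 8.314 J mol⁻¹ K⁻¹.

Q = I·t = 34.90 A × 68400 s = 2387000 C.
n(e⁻) = Q/F = 2387000 / 96500 = 24.74 mol.
2 electrons are transferred per Cl₂ molecule, so n(Cl₂) = 24.74 / 2 = 12.37 mol.
V = nRT/P = (12.37 × 8.314 × 281) / (122 × 10³ Pa) = 0.237 m³ = 237 L.

237 L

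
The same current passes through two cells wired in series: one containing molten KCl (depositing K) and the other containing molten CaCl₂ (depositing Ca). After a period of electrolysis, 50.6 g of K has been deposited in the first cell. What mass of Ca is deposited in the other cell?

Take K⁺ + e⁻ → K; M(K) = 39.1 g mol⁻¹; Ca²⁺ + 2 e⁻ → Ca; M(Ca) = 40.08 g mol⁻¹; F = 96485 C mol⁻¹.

n(K) = 50.6 / 39.1 = 1.294 mol.
Since K⁺ + e⁻ → K, n(e⁻) passed = 1 × 1.294 = 1.294 mol.
Cells in series carry the same charge, so the same 1.294 mol of electrons passes through cell 2.
Ca²⁺ + 2 e⁻ → Ca, so n(Ca) = 1.294 / 2 = 0.6471 mol.
m(Ca) = 0.6471 × 40.08 = 25.9 g.

25.9 g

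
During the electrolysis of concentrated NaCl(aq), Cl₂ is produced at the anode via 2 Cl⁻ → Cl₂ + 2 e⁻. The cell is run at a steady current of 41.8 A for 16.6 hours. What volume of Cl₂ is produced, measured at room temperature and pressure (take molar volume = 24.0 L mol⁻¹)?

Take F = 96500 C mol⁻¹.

311 L

Q = I·t = 41.80 A × 59760 s = 2498000 C.
n(e⁻) = Q/F = 2498000 / 96500 = 25.89 mol.
2 electrons are transferred per Cl₂ molecule, so n(Cl₂) = 25.89 / 2 = 12.94 mol.
V = n × V_m = 12.94 × 24.0 = 311 L.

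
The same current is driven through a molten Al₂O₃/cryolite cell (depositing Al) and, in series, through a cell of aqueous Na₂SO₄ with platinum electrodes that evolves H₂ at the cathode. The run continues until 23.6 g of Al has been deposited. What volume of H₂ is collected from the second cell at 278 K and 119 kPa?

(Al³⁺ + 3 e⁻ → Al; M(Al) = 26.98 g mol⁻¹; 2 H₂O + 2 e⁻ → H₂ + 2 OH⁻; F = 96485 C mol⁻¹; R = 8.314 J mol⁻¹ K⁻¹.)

25.5 L

n(Al) = 23.6 / 26.98 = 0.8747 mol, so n(e⁻) = 3 × 0.8747 = 2.624 mol.
The cells are in series, so the same 2.624 mol of electrons passes through the second cell.
2 H₂O + 2 e⁻ → H₂ + 2 OH⁻ — 2 mol e⁻ per mol H₂, so n(H₂) = 2.624/2 = 1.312 mol.
V = nRT/P = (1.312 × 8.314 × 278) / (119 × 10³) = 0.0255 m³ = 25.5 L.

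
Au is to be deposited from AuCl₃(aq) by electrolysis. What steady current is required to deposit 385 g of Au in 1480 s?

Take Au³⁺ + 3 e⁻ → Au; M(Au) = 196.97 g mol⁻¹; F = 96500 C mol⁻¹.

382 A

n(Au) = 385 / 196.97 = 1.955 mol.
n(e⁻) = 3 × 1.955 = 5.864 mol.
Q = n(e⁻)·F = 5.864 × 96500 = 565900 C.
I = Q/t = 565900 / 1480.0 s = 382 A.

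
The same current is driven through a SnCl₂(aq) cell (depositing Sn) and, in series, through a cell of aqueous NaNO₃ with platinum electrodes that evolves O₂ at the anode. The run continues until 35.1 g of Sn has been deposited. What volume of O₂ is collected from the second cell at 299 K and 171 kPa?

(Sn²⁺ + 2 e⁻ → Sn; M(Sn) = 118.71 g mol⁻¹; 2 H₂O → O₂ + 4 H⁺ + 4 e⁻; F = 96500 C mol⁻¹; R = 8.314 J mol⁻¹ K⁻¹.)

2.15 L

n(Sn) = 35.1 / 118.71 = 0.2957 mol, so n(e⁻) = 2 × 0.2957 = 0.5914 mol.
The cells are in series, so the same 0.5914 mol of electrons passes through the second cell.
2 H₂O → O₂ + 4 H⁺ + 4 e⁻ — 4 mol e⁻ per mol O₂, so n(O₂) = 0.5914/4 = 0.1478 mol.
V = nRT/P = (0.1478 × 8.314 × 299) / (171 × 10³) = 0.00215 m³ = 2.15 L.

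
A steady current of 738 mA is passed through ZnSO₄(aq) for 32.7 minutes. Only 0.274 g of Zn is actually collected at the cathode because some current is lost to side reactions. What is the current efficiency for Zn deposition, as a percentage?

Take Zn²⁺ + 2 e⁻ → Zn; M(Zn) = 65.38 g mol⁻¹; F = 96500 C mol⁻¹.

Q = I·t = 0.7380 × 1962.0 = 1448 C; n(e⁻) = 1448/96500 = 0.01500 mol.
Theoretical n(Zn) = n(e⁻)/2 = 0.007502 mol, i.e. m_theo = 0.007502 × 65.38 = 0.4905 g.
Efficiency = m_actual / m_theo = 0.274 / 0.4905 = 55.9 %.

55.9 %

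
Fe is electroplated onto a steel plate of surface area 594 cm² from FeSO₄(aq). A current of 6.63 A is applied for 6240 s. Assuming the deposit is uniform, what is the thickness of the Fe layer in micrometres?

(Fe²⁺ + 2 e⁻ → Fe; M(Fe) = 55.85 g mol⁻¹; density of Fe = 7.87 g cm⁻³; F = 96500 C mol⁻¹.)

Q = I·t = 6.630 × 6240.0 = 41370 C; n(e⁻) = 0.4287 mol.
n(Fe) = n(e⁻)/2 = 0.2144 mol, so m = 0.2144 × 55.85 = 11.97 g.
Volume = m/ρ = 11.97 / 7.87 = 1.521 cm³.
Thickness = V/A = 1.521 / 594 = 0.00256 cm = 25.6 μm.

25.6 μm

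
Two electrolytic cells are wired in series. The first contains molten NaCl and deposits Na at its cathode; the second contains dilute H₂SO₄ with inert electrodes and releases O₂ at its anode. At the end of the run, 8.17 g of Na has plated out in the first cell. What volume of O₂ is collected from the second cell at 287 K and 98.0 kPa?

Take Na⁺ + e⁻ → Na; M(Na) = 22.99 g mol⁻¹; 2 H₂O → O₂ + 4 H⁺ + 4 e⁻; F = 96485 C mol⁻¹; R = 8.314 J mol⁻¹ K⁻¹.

n(Na) = 8.17 / 22.99 = 0.3554 mol, so n(e⁻) = 1 × 0.3554 = 0.3554 mol.
The cells are in series, so the same 0.3554 mol of electrons passes through the second cell.
2 H₂O → O₂ + 4 H⁺ + 4 e⁻ — 4 mol e⁻ per mol O₂, so n(O₂) = 0.3554/4 = 0.08884 mol.
V = nRT/P = (0.08884 × 8.314 × 287) / (98.0 × 10³) = 0.00216 m³ = 2.16 L.

2.16 L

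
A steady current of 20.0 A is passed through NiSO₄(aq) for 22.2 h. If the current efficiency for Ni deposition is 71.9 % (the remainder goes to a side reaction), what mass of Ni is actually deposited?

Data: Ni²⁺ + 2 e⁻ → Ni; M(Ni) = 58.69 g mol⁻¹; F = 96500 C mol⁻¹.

Q = I·t = 20.00 × 79920 = 1598000 C.
n(e⁻) = 1598000/96500 = 16.56 mol; theoretically n(Ni) = 16.56/2 = 8.282 mol, m_theo = 486.1 g.
At 71.9 % efficiency, m_actual = 0.719 × 486.1 = 349 g.

349 g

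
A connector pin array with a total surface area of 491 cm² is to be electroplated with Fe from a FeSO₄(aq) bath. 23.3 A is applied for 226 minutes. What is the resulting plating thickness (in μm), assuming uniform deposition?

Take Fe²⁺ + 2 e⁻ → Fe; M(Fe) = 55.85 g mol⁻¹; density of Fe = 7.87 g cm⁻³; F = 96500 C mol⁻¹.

Q = I·t = 23.30 × 13560 = 315900 C; n(e⁻) = 3.274 mol.
n(Fe) = n(e⁻)/2 = 1.637 mol, so m = 1.637 × 55.85 = 91.43 g.
Volume = m/ρ = 91.43 / 7.87 = 11.62 cm³.
Thickness = V/A = 11.62 / 491 = 0.0237 cm = 237 μm.

237 μm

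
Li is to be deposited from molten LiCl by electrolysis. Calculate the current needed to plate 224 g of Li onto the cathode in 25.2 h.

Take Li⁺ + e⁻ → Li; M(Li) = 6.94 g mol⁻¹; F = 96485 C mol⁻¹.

34.3 A

n(Li) = 224 / 6.94 = 32.28 mol.
n(e⁻) = 1 × 32.28 = 32.28 mol.
Q = n(e⁻)·F = 32.28 × 96485 = 3114000 C.
I = Q/t = 3114000 / 90720 s = 34.3 A.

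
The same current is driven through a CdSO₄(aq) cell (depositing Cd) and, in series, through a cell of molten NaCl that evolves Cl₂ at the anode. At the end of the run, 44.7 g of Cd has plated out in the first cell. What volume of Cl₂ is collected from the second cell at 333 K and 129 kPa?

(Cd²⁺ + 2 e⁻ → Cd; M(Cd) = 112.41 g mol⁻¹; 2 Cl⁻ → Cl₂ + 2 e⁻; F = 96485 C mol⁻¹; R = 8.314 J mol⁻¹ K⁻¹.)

8.53 L

n(Cd) = 44.7 / 112.41 = 0.3977 mol, so n(e⁻) = 2 × 0.3977 = 0.7953 mol.
The cells are in series, so the same 0.7953 mol of electrons passes through the second cell.
2 Cl⁻ → Cl₂ + 2 e⁻ — 2 mol e⁻ per mol Cl₂, so n(Cl₂) = 0.7953/2 = 0.3977 mol.
V = nRT/P = (0.3977 × 8.314 × 333) / (129 × 10³) = 0.00853 m³ = 8.53 L.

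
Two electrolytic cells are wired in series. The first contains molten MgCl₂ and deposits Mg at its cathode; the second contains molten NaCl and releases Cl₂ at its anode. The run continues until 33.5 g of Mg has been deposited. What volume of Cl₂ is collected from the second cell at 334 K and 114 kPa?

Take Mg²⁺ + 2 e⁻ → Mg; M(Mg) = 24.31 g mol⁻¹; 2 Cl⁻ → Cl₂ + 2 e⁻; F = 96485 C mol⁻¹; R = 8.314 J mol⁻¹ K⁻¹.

n(Mg) = 33.5 / 24.31 = 1.378 mol, so n(e⁻) = 2 × 1.378 = 2.756 mol.
The cells are in series, so the same 2.756 mol of electrons passes through the second cell.
2 Cl⁻ → Cl₂ + 2 e⁻ — 2 mol e⁻ per mol Cl₂, so n(Cl₂) = 2.756/2 = 1.378 mol.
V = nRT/P = (1.378 × 8.314 × 334) / (114 × 10³) = 0.0336 m³ = 33.6 L.

33.6 L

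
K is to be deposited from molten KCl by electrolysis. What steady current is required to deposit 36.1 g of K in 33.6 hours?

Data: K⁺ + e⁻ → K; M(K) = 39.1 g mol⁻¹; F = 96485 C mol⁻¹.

0.736 A

n(K) = 36.1 / 39.1 = 0.9233 mol.
n(e⁻) = 1 × 0.9233 = 0.9233 mol.
Q = n(e⁻)·F = 0.9233 × 96485 = 89080 C.
I = Q/t = 89080 / 120960 s = 0.736 A.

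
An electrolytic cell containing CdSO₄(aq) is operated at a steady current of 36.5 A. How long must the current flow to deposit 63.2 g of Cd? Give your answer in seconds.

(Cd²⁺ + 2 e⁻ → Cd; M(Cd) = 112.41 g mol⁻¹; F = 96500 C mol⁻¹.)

2970 s

n(Cd) = m/M = 63.2 / 112.41 = 0.5622 mol.
Each Cd atom requires 2 electrons, so n(e⁻) = 2 × 0.5622 = 1.124 mol.
Q = n(e⁻)·F = 1.124 × 96500 = 108500 C.
t = Q/I = 108500 / 36.50 A = 2973 s.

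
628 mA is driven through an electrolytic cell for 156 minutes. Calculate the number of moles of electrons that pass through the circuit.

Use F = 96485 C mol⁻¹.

Q = I·t = 0.6280 A × 9360.0 s = 5878 C.
n(e⁻) = Q/F = 5878 / 96485 = 0.0609 mol.

0.0609 mol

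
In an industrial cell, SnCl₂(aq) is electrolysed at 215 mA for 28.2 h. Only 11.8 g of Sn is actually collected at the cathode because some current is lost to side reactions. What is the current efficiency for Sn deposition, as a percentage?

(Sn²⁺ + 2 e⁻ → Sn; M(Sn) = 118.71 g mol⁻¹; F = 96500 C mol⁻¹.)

87.9 %

Q = I·t = 0.2150 × 101520 = 21830 C; n(e⁻) = 21830/96500 = 0.2262 mol.
Theoretical n(Sn) = n(e⁻)/2 = 0.1131 mol, i.e. m_theo = 0.1131 × 118.71 = 13.43 g.
Efficiency = m_actual / m_theo = 11.8 / 13.43 = 87.9 %.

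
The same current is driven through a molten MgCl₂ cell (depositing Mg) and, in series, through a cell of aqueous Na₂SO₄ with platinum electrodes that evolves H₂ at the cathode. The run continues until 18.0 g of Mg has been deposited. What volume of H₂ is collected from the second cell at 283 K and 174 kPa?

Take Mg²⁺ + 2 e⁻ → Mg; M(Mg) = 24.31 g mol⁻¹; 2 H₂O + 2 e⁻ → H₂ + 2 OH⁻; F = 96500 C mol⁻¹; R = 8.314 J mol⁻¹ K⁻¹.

n(Mg) = 18.0 / 24.31 = 0.7404 mol, so n(e⁻) = 2 × 0.7404 = 1.481 mol.
The cells are in series, so the same 1.481 mol of electrons passes through the second cell.
2 H₂O + 2 e⁻ → H₂ + 2 OH⁻ — 2 mol e⁻ per mol H₂, so n(H₂) = 1.481/2 = 0.7404 mol.
V = nRT/P = (0.7404 × 8.314 × 283) / (174 × 10³) = 0.0100 m³ = 10.0 L.

10.0 L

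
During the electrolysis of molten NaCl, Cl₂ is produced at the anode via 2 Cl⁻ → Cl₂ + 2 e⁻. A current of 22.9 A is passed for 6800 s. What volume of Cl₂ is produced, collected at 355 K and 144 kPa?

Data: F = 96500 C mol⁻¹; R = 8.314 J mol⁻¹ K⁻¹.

Q = I·t = 22.90 A × 6800.0 s = 155700 C.
n(e⁻) = Q/F = 155700 / 96500 = 1.614 mol.
2 electrons are transferred per Cl₂ molecule, so n(Cl₂) = 1.614 / 2 = 0.8068 mol.
V = nRT/P = (0.8068 × 8.314 × 355) / (144 × 10³ Pa) = 0.0165 m³ = 16.5 L.

16.5 L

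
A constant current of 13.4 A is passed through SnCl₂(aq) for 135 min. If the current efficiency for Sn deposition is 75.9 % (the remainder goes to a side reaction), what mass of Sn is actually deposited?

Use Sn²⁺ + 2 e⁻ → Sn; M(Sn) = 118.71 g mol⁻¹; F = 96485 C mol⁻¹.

50.7 g

Q = I·t = 13.40 × 8100.0 = 108500 C.
n(e⁻) = 108500/96485 = 1.125 mol; theoretically n(Sn) = 1.125/2 = 0.5625 mol, m_theo = 66.77 g.
At 75.9 % efficiency, m_actual = 0.759 × 66.77 = 50.7 g.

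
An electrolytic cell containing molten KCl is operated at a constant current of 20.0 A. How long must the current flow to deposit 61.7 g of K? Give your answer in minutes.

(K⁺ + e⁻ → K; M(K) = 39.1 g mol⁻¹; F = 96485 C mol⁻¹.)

n(K) = m/M = 61.7 / 39.1 = 1.578 mol.
Each K atom requires 1 electron, so n(e⁻) = 1 × 1.578 = 1.578 mol.
Q = n(e⁻)·F = 1.578 × 96485 = 152300 C.
t = Q/I = 152300 / 20.00 A = 7613 s = 127 min.

127 min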